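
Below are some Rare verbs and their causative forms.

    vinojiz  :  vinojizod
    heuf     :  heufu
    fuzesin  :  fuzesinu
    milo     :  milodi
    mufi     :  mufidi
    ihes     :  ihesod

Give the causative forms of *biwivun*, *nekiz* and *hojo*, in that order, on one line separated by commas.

biwivunu, nekizod, hojodi

The alternation tracks the final sound of the stem — -od when the stem ends in a sibilant (*vinojiz*, *ihes*); -u when the stem ends in a non-sibilant consonant (*heuf*, *fuzesin*); -di when the stem ends in a vowel (*milo*, *mufi*).
The final sound of *biwivun* is /n/, which is a non-sibilant consonant, so the suffix is -u, giving *biwivunu*.
*nekiz*: final sound = /z/, a sibilant → -od → *nekizod*.
Since the final sound of *hojo* is /o/ (a vowel), it takes -di, giving *hojodi*.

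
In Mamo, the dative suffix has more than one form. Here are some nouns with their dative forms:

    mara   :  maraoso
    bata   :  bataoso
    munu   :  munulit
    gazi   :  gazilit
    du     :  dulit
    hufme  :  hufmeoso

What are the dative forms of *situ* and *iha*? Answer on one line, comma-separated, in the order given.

situlit, ihaoso

Looking at the last vowel of each stem: -lit when the last vowel of the stem is a high vowel (*munu*, *gazi*, *du*); -oso when the last vowel of the stem is a non-high vowel (*mara*, *bata*, *hufme*).
The last vowel of *situ* is /u/, which is a high vowel, so the suffix is -lit, giving *situlit*.
The last vowel of *iha* is /a/, which is a non-high vowel, so the suffix is -oso, giving *ihaoso*.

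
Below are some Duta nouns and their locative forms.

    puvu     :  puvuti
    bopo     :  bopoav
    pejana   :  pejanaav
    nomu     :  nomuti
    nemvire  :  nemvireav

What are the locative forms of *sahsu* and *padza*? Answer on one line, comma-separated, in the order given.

sahsuti, padzaav

The alternation tracks the last vowel of the stem — -ti when the last vowel of the stem is a high vowel (*puvu*, *nomu*); -av when the last vowel of the stem is a non-high vowel (*bopo*, *pejana*, *nemvire*).
The last vowel of *sahsu* is /u/, which is a high vowel, so the suffix is -ti, giving *sahsuti*.
The last vowel of *padza* is /a/, which is a non-high vowel, so the suffix is -av, giving *padzaav*.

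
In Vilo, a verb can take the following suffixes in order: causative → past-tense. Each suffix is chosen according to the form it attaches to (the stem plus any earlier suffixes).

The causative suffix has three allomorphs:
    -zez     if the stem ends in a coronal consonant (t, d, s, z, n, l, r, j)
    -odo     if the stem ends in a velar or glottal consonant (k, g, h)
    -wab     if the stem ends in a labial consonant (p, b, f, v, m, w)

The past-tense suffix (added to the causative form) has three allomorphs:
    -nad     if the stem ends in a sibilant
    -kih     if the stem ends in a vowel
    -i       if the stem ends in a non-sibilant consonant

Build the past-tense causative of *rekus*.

The final consonant of *rekus* is /s/, which is coronal, so the causative suffix is -zez, giving *rekuszez*.
The causative form *rekuszez* — final sound /z/ (a sibilant) → -nad → *rekuszeznad*.

rekuszeznad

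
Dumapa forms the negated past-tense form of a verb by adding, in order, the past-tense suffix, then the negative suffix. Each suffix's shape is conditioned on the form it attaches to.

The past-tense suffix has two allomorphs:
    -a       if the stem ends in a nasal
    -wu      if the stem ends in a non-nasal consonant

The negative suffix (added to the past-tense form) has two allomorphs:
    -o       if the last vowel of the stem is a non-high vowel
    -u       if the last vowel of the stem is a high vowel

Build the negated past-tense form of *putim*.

*putim*: final consonant = /m/, a nasal → -a → *putima*.
The past-tense form *putima*: last vowel = /a/, a non-high vowel → -o → *putimao*.

putimao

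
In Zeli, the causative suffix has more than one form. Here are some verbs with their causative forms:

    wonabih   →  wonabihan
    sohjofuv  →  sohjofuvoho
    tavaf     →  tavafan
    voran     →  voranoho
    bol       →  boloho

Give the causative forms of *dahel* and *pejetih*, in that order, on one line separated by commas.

The suffix is conditioned by the final consonant: -an when the stem ends in a voiceless consonant (*wonabih*, *tavaf*); -oho when the stem ends in a voiced consonant (*sohjofuv*, *voran*, *bol*).
The final consonant of *dahel* is /l/, which is voiced, so the suffix is -oho, giving *daheloho*.
*pejetih*: final consonant = /h/, voiceless → -an → *pejetihan*.

daheloho, pejetihan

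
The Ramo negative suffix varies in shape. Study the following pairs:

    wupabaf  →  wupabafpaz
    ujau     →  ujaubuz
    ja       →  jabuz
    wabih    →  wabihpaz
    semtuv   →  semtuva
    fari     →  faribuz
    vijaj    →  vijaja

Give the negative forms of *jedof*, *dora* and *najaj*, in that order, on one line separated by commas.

The pattern is voicing of the final sound: -paz when the stem ends in a voiceless consonant (*wupabaf*, *wabih*); -a when the stem ends in a voiced consonant (*semtuv*, *vijaj*); -buz when the stem ends in a vowel (*ujau*, *ja*, *fari*).
Since the final sound of *jedof* is /f/ (a voiceless consonant), it takes -paz, giving *jedofpaz*.
*dora*: final sound = /a/, a vowel → -buz → *dorabuz*.
*najaj* — final sound /j/ (a voiced consonant) → -a → *najaja*.

jedofpaz, dorabuz, najaja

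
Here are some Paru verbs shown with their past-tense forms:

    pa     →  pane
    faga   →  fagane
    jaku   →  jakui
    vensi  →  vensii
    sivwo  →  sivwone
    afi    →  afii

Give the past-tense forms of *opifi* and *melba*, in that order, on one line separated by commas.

Looking at the last vowel of each stem: -i when the last vowel of the stem is a high vowel (*jaku*, *vensi*, *afi*); -ne when the last vowel of the stem is a non-high vowel (*pa*, *faga*, *sivwo*).
Since the last vowel of *opifi* is /i/ (a high vowel), it takes -i, giving *opifii*.
*melba* — last vowel /a/ (a non-high vowel) → -ne → *melbane*.

opifii, melbane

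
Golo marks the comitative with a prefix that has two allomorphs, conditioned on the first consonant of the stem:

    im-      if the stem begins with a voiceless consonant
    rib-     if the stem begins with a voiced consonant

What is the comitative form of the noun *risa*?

Since the first consonant of *risa* is /r/ (voiced), it takes rib-, giving *ribrisa*.

ribrisa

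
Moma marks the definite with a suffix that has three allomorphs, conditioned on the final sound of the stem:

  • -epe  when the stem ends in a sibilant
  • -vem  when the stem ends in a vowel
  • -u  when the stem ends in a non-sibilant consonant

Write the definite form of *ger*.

*ger* — final sound /r/ (a non-sibilant consonant) → -u → *geru*.

geru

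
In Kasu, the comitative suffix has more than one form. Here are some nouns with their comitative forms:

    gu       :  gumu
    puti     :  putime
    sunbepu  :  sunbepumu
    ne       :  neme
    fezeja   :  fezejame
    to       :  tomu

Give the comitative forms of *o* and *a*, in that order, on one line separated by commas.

omu, ame

The alternation tracks the last vowel of the stem — -mu when the last vowel of the stem is a rounded vowel (*gu*, *sunbepu*, *to*); -me when the last vowel of the stem is an unrounded vowel (*puti*, *ne*, *fezeja*).
The last vowel of *o* is /o/, which is a rounded vowel, so the suffix is -mu, giving *omu*.
Since the last vowel of *a* is /a/ (an unrounded vowel), it takes -me, giving *ame*.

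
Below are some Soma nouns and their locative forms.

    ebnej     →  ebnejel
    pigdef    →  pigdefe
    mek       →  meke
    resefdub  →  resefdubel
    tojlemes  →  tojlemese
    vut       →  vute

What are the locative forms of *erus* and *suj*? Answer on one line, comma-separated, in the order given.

The alternation tracks the final consonant of the stem — -e when the stem ends in a voiceless consonant (*pigdef*, *mek*, *tojlemes*, *vut*); -el when the stem ends in a voiced consonant (*ebnej*, *resefdub*).
*erus* — final consonant /s/ (voiceless) → -e → *eruse*.
*suj* — final consonant /j/ (voiced) → -el → *sujel*.

eruse, sujel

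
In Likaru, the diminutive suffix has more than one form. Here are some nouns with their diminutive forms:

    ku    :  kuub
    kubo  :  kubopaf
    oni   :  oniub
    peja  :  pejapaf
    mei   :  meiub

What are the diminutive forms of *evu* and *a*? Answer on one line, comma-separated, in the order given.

The pattern is height harmony: -ub when the last vowel of the stem is a high vowel (*ku*, *oni*, *mei*); -paf when the last vowel of the stem is a non-high vowel (*kubo*, *peja*).
*evu*: last vowel = /u/, a high vowel → -ub → *evuub*.
*a*: last vowel = /a/, a non-high vowel → -paf → *apaf*.

evuub, apaf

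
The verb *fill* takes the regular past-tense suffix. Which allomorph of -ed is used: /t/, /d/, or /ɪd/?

The stem *fill* ends in a voiced sound other than /d/.
The -ed suffix is realized as /ɪd/ after /t, d/; as /t/ after other voiceless consonants; and as /d/ after other voiced sounds.
So -ed on *fill* is pronounced /d/.

/d/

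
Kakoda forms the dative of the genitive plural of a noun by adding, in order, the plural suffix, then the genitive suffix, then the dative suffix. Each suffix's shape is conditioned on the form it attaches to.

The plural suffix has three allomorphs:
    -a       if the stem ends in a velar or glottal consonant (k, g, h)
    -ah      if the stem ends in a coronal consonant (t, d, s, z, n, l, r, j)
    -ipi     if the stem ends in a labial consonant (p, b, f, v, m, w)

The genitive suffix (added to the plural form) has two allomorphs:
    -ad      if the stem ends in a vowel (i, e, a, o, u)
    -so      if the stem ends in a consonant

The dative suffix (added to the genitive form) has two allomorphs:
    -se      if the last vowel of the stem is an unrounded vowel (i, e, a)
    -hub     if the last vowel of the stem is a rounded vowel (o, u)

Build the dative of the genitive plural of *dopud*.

dopudahsohub

The final consonant of *dopud* is /d/, which is coronal, so the plural suffix is -ah, giving *dopudah*.
Since the final sound of the plural form *dopudah* is /h/ (a consonant), it takes -so, giving *dopudahso*.
The genitive form *dopudahso*: last vowel = /o/, a rounded vowel → -hub → *dopudahsohub*.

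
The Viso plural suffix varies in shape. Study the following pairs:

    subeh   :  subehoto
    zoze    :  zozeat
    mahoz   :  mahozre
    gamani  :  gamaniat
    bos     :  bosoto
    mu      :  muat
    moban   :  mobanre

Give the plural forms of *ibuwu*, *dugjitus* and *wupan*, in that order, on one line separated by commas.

ibuwuat, dugjitusoto, wupanre

The pattern is voicing of the final sound: -oto when the stem ends in a voiceless consonant (*subeh*, *bos*); -re when the stem ends in a voiced consonant (*mahoz*, *moban*); -at when the stem ends in a vowel (*zoze*, *gamani*, *mu*).
*ibuwu* — final sound /u/ (a vowel) → -at → *ibuwuat*.
The final sound of *dugjitus* is /s/, which is a voiceless consonant, so the suffix is -oto, giving *dugjitusoto*.
Since the final sound of *wupan* is /n/ (a voiced consonant), it takes -re, giving *wupanre*.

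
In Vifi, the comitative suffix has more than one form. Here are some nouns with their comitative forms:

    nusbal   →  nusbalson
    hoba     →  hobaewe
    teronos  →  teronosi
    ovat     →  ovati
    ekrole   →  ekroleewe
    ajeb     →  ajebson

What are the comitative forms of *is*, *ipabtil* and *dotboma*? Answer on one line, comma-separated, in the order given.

isi, ipabtilson, dotbomaewe

The alternation tracks the final sound of the stem — -i when the stem ends in a voiceless consonant (*teronos*, *ovat*); -son when the stem ends in a voiced consonant (*nusbal*, *ajeb*); -ewe when the stem ends in a vowel (*hoba*, *ekrole*).
*is*: final sound = /s/, a voiceless consonant → -i → *isi*.
*ipabtil* — final sound /l/ (a voiced consonant) → -son → *ipabtilson*.
Since the final sound of *dotboma* is /a/ (a vowel), it takes -ewe, giving *dotbomaewe*.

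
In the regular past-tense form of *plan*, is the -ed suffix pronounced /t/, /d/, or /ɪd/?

/d/

The stem *plan* ends in a voiced sound other than /d/.
The -ed suffix is realized as /ɪd/ after /t, d/; as /t/ after other voiceless consonants; and as /d/ after other voiced sounds.
So -ed on *plan* is pronounced /d/.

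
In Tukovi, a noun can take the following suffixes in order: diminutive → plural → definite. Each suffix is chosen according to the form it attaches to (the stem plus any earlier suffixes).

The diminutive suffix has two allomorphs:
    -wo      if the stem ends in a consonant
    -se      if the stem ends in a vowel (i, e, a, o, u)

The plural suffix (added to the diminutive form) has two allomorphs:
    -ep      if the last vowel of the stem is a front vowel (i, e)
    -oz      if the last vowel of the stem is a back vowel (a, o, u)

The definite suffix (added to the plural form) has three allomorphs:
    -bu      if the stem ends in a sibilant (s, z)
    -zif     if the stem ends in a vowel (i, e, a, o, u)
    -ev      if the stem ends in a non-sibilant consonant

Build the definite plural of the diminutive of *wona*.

*wona* — final sound /a/ (a vowel) → -se → *wonase*.
Since the last vowel of the diminutive form *wonase* is /e/ (a front vowel), it takes -ep, giving *wonaseep*.
The final sound of the plural form *wonaseep* is /p/, which is a non-sibilant consonant, so the definite suffix is -ev, giving *wonaseepev*.

wonaseepev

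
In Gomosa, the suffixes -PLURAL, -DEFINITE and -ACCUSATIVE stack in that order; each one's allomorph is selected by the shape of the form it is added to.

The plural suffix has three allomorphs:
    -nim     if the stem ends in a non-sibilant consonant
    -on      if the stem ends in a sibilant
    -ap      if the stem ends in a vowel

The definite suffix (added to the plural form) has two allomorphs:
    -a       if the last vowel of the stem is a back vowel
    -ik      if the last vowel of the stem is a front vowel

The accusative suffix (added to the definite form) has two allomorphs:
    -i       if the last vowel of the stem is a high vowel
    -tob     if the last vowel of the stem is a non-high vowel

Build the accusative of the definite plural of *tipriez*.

tipriezonatob

*tipriez* — final sound /z/ (a sibilant) → -on → *tipriezon*.
The plural form *tipriezon* — last vowel /o/ (a back vowel) → -a → *tipriezona*.
Since the last vowel of the definite form *tipriezona* is /a/ (a non-high vowel), it takes -tob, giving *tipriezonatob*.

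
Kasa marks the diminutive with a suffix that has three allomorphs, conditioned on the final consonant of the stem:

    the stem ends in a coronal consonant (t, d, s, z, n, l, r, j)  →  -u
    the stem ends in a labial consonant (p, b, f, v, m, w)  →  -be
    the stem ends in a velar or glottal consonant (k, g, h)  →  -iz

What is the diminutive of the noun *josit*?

jositu

Since the final consonant of *josit* is /t/ (coronal), it takes -u, giving *jositu*.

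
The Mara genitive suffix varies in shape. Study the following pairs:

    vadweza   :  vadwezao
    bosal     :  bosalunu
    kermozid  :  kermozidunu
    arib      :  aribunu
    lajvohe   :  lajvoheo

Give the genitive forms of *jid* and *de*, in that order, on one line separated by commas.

The suffix is conditioned by the final sound: -unu when the stem ends in a consonant (*bosal*, *kermozid*, *arib*); -o when the stem ends in a vowel (*vadweza*, *lajvohe*).
*jid*: final sound = /d/, a consonant → -unu → *jidunu*.
Since the final sound of *de* is /e/ (a vowel), it takes -o, giving *deo*.

jidunu, deo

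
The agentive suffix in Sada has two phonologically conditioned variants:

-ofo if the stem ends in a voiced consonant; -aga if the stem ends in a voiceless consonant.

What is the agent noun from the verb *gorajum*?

gorajumofo

The final consonant of *gorajum* is /m/, which is voiced, so the suffix is -ofo, giving *gorajumofo*.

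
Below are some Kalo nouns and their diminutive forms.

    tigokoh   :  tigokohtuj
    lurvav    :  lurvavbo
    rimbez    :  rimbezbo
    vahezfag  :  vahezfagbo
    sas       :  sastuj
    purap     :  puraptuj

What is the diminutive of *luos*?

luostuj

Looking at the final consonant of each stem: -tuj when the stem ends in a voiceless consonant (*tigokoh*, *sas*, *purap*); -bo when the stem ends in a voiced consonant (*lurvav*, *rimbez*, *vahezfag*).
*luos* — final consonant /s/ (voiceless) → -tuj → *luostuj*.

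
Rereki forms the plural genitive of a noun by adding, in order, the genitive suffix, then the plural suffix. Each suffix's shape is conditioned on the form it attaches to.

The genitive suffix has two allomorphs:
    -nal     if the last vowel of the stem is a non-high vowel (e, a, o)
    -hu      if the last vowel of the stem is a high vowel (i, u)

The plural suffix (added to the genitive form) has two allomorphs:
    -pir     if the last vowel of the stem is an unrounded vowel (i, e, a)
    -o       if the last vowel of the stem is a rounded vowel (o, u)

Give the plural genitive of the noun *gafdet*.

Since the last vowel of *gafdet* is /e/ (a non-high vowel), it takes -nal, giving *gafdetnal*.
The last vowel of the genitive form *gafdetnal* is /a/, which is an unrounded vowel, so the plural suffix is -pir, giving *gafdetnalpir*.

gafdetnalpir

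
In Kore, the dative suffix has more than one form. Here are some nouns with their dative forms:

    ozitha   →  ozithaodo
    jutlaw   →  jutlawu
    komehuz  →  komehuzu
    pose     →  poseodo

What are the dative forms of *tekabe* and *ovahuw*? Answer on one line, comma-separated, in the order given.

Looking at the final sound of each stem: -u when the stem ends in a consonant (*jutlaw*, *komehuz*); -odo when the stem ends in a vowel (*ozitha*, *pose*).
Since the final sound of *tekabe* is /e/ (a vowel), it takes -odo, giving *tekabeodo*.
*ovahuw*: final sound = /w/, a consonant → -u → *ovahuwu*.

tekabeodo, ovahuwu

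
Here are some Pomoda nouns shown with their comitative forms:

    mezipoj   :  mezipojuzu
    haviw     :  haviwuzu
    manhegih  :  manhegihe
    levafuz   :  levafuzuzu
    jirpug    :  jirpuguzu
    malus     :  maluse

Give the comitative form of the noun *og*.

oguzu

The suffix is conditioned by the final consonant: -e when the stem ends in a voiceless consonant (*manhegih*, *malus*); -uzu when the stem ends in a voiced consonant (*mezipoj*, *haviw*, *levafuz*, *jirpug*).
The final consonant of *og* is /g/, which is voiced, so the suffix is -uzu, giving *oguzu*.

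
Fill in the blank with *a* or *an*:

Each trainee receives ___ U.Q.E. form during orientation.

a

The indefinite article is chosen by the initial *sound* of the following word, not its spelling.
The initialism *U.Q.E.* is read letter by letter; the first letter, U, is pronounced /juː/, which begins with a consonant sound.
So the article is *a*: Each trainee receives a U.Q.E. form during orientation.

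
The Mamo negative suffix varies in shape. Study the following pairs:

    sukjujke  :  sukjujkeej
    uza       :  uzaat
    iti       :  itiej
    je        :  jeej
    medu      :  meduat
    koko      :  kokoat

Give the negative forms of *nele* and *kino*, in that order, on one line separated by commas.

Looking at the last vowel of each stem: -ej when the last vowel of the stem is a front vowel (*sukjujke*, *iti*, *je*); -at when the last vowel of the stem is a back vowel (*uza*, *medu*, *koko*).
*nele*: last vowel = /e/, a front vowel → -ej → *neleej*.
*kino* — last vowel /o/ (a back vowel) → -at → *kinoat*.

neleej, kinoat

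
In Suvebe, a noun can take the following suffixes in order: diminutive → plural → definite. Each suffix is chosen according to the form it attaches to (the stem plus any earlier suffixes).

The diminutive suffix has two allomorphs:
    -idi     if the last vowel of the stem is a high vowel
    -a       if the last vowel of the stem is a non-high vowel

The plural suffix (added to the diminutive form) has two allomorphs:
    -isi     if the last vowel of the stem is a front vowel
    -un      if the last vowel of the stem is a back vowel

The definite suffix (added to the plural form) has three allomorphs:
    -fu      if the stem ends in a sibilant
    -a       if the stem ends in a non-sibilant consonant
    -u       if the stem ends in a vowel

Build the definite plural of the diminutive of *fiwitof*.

fiwitofauna

The last vowel of *fiwitof* is /o/, which is a non-high vowel, so the diminutive suffix is -a, giving *fiwitofa*.
The diminutive form *fiwitofa*: last vowel = /a/, a back vowel → -un → *fiwitofaun*.
The plural form *fiwitofaun* — final sound /n/ (a non-sibilant consonant) → -a → *fiwitofauna*.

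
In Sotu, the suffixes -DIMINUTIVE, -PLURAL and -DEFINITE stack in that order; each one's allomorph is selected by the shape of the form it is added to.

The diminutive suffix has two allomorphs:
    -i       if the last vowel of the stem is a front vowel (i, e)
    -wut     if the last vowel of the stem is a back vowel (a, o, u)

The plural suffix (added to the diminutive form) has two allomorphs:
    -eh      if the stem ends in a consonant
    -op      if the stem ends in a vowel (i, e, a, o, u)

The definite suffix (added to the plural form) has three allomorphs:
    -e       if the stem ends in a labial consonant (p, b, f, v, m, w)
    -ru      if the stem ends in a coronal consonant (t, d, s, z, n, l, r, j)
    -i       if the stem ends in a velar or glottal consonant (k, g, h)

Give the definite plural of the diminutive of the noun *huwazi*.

huwaziiope

*huwazi* — last vowel /i/ (a front vowel) → -i → *huwazii*.
The diminutive form *huwazii*: final sound = /i/, a vowel → -op → *huwaziiop*.
The plural form *huwaziiop*: final consonant = /p/, labial → -e → *huwaziiope*.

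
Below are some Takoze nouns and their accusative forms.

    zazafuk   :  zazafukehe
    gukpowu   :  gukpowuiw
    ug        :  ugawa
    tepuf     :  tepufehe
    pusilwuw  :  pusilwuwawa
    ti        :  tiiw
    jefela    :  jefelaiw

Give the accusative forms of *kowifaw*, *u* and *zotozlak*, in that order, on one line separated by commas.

kowifawawa, uiw, zotozlakehe

The alternation tracks the final sound of the stem — -ehe when the stem ends in a voiceless consonant (*zazafuk*, *tepuf*); -awa when the stem ends in a voiced consonant (*ug*, *pusilwuw*); -iw when the stem ends in a vowel (*gukpowu*, *ti*, *jefela*).
Since the final sound of *kowifaw* is /w/ (a voiced consonant), it takes -awa, giving *kowifawawa*.
*u*: final sound = /u/, a vowel → -iw → *uiw*.
Since the final sound of *zotozlak* is /k/ (a voiceless consonant), it takes -ehe, giving *zotozlakehe*.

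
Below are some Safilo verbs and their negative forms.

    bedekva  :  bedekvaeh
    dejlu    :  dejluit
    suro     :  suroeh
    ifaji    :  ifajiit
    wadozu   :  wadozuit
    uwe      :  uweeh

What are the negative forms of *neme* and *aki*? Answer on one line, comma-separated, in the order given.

The pattern is height harmony: -it when the last vowel of the stem is a high vowel (*dejlu*, *ifaji*, *wadozu*); -eh when the last vowel of the stem is a non-high vowel (*bedekva*, *suro*, *uwe*).
Since the last vowel of *neme* is /e/ (a non-high vowel), it takes -eh, giving *nemeeh*.
Since the last vowel of *aki* is /i/ (a high vowel), it takes -it, giving *akiit*.

nemeeh, akiit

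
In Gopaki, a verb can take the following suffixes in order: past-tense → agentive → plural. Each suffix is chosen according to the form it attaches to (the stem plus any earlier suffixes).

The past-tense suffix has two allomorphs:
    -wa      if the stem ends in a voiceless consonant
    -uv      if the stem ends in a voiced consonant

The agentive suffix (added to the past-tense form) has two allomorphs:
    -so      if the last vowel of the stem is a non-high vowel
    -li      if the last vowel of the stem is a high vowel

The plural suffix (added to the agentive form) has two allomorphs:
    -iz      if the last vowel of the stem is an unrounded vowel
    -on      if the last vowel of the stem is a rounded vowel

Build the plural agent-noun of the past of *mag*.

maguvliiz

*mag* — final consonant /g/ (voiced) → -uv → *maguv*.
The past-tense form *maguv*: last vowel = /u/, a high vowel → -li → *maguvli*.
The last vowel of the agentive form *maguvli* is /i/, which is an unrounded vowel, so the plural suffix is -iz, giving *maguvliiz*.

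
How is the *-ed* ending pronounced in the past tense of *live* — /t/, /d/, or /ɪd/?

The stem *live* ends in a voiced sound other than /d/.
The -ed suffix is realized as /ɪd/ after /t, d/; as /t/ after other voiceless consonants; and as /d/ after other voiced sounds.
So -ed on *live* is pronounced /d/.

/d/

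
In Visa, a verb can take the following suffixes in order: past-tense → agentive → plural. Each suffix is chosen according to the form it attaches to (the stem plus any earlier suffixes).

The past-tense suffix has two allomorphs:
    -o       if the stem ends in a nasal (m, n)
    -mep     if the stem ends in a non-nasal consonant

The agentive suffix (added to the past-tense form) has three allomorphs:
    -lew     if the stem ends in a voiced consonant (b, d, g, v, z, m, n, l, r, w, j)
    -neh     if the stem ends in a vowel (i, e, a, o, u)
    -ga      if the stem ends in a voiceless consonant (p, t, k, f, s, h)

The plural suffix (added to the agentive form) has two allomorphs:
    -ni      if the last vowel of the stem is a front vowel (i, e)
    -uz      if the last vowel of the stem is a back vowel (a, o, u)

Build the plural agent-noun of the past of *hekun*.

Since the final consonant of *hekun* is /n/ (a nasal), it takes -o, giving *hekuno*.
The past-tense form *hekuno*: final sound = /o/, a vowel → -neh → *hekunoneh*.
The agentive form *hekunoneh*: last vowel = /e/, a front vowel → -ni → *hekunonehni*.

hekunonehni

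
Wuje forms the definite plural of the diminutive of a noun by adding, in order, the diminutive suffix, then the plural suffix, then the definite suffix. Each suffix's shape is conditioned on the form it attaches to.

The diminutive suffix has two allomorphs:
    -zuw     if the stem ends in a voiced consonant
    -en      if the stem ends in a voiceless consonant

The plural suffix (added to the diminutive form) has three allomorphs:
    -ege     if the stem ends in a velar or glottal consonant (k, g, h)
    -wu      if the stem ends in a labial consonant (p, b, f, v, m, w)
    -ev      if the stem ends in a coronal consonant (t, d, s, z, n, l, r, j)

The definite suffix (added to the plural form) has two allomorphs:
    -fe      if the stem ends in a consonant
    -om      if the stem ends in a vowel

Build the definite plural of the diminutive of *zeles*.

zelesenevfe

The final consonant of *zeles* is /s/, which is voiceless, so the diminutive suffix is -en, giving *zelesen*.
The diminutive form *zelesen*: final consonant = /n/, coronal → -ev → *zelesenev*.
The final sound of the plural form *zelesenev* is /v/, which is a consonant, so the definite suffix is -fe, giving *zelesenevfe*.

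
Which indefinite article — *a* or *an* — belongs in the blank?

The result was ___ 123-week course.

The indefinite article is chosen by the initial *sound* of the following word, not its spelling.
The number *123* is spoken "one hundred …", beginning with /wʌn/ — a consonant sound.
So the article is *a*: The result was a 123-week course.

a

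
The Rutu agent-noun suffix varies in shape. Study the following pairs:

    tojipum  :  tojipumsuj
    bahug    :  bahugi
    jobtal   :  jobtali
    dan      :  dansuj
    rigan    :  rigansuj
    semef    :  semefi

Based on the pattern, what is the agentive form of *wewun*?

The suffix is conditioned by the final consonant: -suj when the stem ends in a nasal (*tojipum*, *dan*, *rigan*); -i when the stem ends in a non-nasal consonant (*bahug*, *jobtal*, *semef*).
Since the final consonant of *wewun* is /n/ (a nasal), it takes -suj, giving *wewunsuj*.

wewunsuj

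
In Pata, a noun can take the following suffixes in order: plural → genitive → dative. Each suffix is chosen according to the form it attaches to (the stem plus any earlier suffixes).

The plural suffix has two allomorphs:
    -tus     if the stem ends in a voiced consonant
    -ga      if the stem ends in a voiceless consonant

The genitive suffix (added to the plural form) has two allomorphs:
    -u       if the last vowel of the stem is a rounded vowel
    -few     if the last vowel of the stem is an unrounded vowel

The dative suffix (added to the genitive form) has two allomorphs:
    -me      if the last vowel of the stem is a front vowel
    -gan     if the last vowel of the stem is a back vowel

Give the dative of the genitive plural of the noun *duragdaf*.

duragdafgafewme

*duragdaf*: final consonant = /f/, voiceless → -ga → *duragdafga*.
The plural form *duragdafga* — last vowel /a/ (an unrounded vowel) → -few → *duragdafgafew*.
The last vowel of the genitive form *duragdafgafew* is /e/, which is a front vowel, so the dative suffix is -me, giving *duragdafgafewme*.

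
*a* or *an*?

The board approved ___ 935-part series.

a

The indefinite article is chosen by the initial *sound* of the following word, not its spelling.
The number *935* is spoken "nine hundred …", beginning with /naɪn/ — a consonant sound.
So the article is *a*: The board approved a 935-part series.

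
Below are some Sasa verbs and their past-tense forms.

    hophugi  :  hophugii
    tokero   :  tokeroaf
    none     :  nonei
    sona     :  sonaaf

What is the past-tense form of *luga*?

The alternation tracks the last vowel of the stem — -i when the last vowel of the stem is a front vowel (*hophugi*, *none*); -af when the last vowel of the stem is a back vowel (*tokero*, *sona*).
The last vowel of *luga* is /a/, which is a back vowel, so the suffix is -af, giving *lugaaf*.

lugaaf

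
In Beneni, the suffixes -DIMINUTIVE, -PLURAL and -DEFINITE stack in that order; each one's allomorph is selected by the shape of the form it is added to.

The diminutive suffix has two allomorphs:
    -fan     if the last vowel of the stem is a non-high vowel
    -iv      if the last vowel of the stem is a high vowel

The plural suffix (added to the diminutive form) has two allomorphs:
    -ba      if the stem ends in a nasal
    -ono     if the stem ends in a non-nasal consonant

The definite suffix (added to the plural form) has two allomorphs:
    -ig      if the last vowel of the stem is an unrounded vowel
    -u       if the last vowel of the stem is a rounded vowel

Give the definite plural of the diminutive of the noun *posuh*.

*posuh*: last vowel = /u/, a high vowel → -iv → *posuhiv*.
The diminutive form *posuhiv* — final consonant /v/ (non-nasal) → -ono → *posuhivono*.
Since the last vowel of the plural form *posuhivono* is /o/ (a rounded vowel), it takes -u, giving *posuhivonou*.

posuhivonou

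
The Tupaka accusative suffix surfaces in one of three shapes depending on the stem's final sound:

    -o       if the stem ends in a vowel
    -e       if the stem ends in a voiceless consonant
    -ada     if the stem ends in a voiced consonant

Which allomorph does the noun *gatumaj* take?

-ada

*gatumaj*: final sound = /j/, a voiced consonant → -ada.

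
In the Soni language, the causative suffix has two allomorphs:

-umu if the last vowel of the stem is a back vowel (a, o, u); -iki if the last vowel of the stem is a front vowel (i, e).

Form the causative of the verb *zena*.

zenaumu

The last vowel of *zena* is /a/, which is a back vowel, so the suffix is -umu, giving *zenaumu*.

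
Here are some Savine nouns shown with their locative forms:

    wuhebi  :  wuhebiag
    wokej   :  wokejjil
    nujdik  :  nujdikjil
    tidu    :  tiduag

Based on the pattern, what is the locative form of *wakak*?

wakakjil

Looking at the final sound of each stem: -jil when the stem ends in a consonant (*wokej*, *nujdik*); -ag when the stem ends in a vowel (*wuhebi*, *tidu*).
*wakak*: final sound = /k/, a consonant → -jil → *wakakjil*.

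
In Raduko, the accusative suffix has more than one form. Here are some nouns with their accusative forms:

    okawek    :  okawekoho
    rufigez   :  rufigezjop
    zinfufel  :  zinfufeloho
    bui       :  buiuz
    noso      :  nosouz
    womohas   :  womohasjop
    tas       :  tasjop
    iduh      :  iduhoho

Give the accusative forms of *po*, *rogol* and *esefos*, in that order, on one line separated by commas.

Looking at the final sound of each stem: -jop when the stem ends in a sibilant (*rufigez*, *womohas*, *tas*); -oho when the stem ends in a non-sibilant consonant (*okawek*, *zinfufel*, *iduh*); -uz when the stem ends in a vowel (*bui*, *noso*).
*po* — final sound /o/ (a vowel) → -uz → *pouz*.
Since the final sound of *rogol* is /l/ (a non-sibilant consonant), it takes -oho, giving *rogoloho*.
*esefos*: final sound = /s/, a sibilant → -jop → *esefosjop*.

pouz, rogoloho, esefosjop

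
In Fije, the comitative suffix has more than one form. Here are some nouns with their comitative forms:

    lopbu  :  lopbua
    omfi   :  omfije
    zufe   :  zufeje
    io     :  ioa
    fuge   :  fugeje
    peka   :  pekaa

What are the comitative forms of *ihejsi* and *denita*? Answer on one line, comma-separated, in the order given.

The pattern is front/back vowel harmony: -je when the last vowel of the stem is a front vowel (*omfi*, *zufe*, *fuge*); -a when the last vowel of the stem is a back vowel (*lopbu*, *io*, *peka*).
*ihejsi*: last vowel = /i/, a front vowel → -je → *ihejsije*.
Since the last vowel of *denita* is /a/ (a back vowel), it takes -a, giving *denitaa*.

ihejsije, denitaa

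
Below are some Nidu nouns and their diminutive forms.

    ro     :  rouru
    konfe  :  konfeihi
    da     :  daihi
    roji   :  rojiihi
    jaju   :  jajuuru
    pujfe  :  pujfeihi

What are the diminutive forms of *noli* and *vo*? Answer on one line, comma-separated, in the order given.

The pattern is rounding harmony: -uru when the last vowel of the stem is a rounded vowel (*ro*, *jaju*); -ihi when the last vowel of the stem is an unrounded vowel (*konfe*, *da*, *roji*, *pujfe*).
*noli* — last vowel /i/ (an unrounded vowel) → -ihi → *noliihi*.
*vo* — last vowel /o/ (a rounded vowel) → -uru → *vouru*.

noliihi, vouru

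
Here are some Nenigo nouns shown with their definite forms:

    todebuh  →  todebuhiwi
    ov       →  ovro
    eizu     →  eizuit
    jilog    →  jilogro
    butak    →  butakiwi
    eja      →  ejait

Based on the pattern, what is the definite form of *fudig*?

The alternation tracks the final sound of the stem — -iwi when the stem ends in a voiceless consonant (*todebuh*, *butak*); -ro when the stem ends in a voiced consonant (*ov*, *jilog*); -it when the stem ends in a vowel (*eizu*, *eja*).
Since the final sound of *fudig* is /g/ (a voiced consonant), it takes -ro, giving *fudigro*.

fudigro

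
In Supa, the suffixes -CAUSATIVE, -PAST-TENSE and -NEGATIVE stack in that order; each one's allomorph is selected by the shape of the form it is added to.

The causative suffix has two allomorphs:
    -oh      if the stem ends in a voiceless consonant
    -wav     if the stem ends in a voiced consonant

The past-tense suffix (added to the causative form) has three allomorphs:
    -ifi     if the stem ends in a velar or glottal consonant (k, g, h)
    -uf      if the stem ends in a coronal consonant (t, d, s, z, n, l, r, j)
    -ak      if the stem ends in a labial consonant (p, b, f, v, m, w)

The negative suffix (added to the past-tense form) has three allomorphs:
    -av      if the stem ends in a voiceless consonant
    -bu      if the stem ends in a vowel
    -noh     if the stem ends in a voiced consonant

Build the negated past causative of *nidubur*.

The final consonant of *nidubur* is /r/, which is voiced, so the causative suffix is -wav, giving *niduburwav*.
The causative form *niduburwav* — final consonant /v/ (labial) → -ak → *niduburwavak*.
The past-tense form *niduburwavak*: final sound = /k/, a voiceless consonant → -av → *niduburwavakav*.

niduburwavakav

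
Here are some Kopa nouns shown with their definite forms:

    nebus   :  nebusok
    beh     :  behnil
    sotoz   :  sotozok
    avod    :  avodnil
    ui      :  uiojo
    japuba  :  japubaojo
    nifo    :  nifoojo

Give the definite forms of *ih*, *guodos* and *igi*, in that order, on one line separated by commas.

Looking at the final sound of each stem: -ok when the stem ends in a sibilant (*nebus*, *sotoz*); -nil when the stem ends in a non-sibilant consonant (*beh*, *avod*); -ojo when the stem ends in a vowel (*ui*, *japuba*, *nifo*).
Since the final sound of *ih* is /h/ (a non-sibilant consonant), it takes -nil, giving *ihnil*.
The final sound of *guodos* is /s/, which is a sibilant, so the suffix is -ok, giving *guodosok*.
*igi*: final sound = /i/, a vowel → -ojo → *igiojo*.

ihnil, guodosok, igiojo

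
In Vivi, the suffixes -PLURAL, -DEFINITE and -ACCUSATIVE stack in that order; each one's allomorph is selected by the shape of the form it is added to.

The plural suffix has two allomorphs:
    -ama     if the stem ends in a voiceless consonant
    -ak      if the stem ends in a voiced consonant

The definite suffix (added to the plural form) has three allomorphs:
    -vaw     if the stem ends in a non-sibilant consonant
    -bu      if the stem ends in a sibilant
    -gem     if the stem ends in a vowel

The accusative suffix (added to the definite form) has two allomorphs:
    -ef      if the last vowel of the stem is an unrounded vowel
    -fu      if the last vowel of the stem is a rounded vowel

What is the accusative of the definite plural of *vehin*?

The final consonant of *vehin* is /n/, which is voiced, so the plural suffix is -ak, giving *vehinak*.
The final sound of the plural form *vehinak* is /k/, which is a non-sibilant consonant, so the definite suffix is -vaw, giving *vehinakvaw*.
Since the last vowel of the definite form *vehinakvaw* is /a/ (an unrounded vowel), it takes -ef, giving *vehinakvawef*.

vehinakvawef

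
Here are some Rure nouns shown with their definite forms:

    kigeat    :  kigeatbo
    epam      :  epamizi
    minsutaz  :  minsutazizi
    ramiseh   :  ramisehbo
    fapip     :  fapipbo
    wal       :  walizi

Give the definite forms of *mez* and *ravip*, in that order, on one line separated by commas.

The suffix is conditioned by the final consonant: -bo when the stem ends in a voiceless consonant (*kigeat*, *ramiseh*, *fapip*); -izi when the stem ends in a voiced consonant (*epam*, *minsutaz*, *wal*).
Since the final consonant of *mez* is /z/ (voiced), it takes -izi, giving *mezizi*.
Since the final consonant of *ravip* is /p/ (voiceless), it takes -bo, giving *ravipbo*.

mezizi, ravipbo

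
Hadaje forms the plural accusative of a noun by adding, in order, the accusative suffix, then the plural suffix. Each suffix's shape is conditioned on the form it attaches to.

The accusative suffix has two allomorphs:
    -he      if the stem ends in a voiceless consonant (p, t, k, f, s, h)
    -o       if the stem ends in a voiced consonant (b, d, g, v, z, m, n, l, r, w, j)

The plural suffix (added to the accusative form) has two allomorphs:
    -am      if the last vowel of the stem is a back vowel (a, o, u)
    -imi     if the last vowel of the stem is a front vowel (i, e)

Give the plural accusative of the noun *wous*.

wousheimi

*wous*: final consonant = /s/, voiceless → -he → *woushe*.
The accusative form *woushe* — last vowel /e/ (a front vowel) → -imi → *wousheimi*.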